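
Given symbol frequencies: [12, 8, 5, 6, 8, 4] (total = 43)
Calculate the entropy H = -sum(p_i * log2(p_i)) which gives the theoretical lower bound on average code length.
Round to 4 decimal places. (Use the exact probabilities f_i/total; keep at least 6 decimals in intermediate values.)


Per-symbol terms -p_i * log2(p_i) with p_i = f_i/43:
  p = 12/43 = 0.279070: log2(p) = -1.841302, -p*log2(p) = 0.513852
  p = 8/43 = 0.186047: log2(p) = -2.426265, -p*log2(p) = 0.451398
  p = 5/43 = 0.116279: log2(p) = -3.104337, -p*log2(p) = 0.360969
  p = 6/43 = 0.139535: log2(p) = -2.841302, -p*log2(p) = 0.396461
  p = 8/43 = 0.186047: log2(p) = -2.426265, -p*log2(p) = 0.451398
  p = 4/43 = 0.093023: log2(p) = -3.426265, -p*log2(p) = 0.318722
H = 0.513852 + 0.451398 + 0.360969 + 0.396461 + 0.451398 + 0.318722 = 2.492800

H = 2.4928 bits/symbol


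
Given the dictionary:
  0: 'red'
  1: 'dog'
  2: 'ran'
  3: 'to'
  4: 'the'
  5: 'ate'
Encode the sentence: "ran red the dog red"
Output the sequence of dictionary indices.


Look up each word in the dictionary:
  'ran' -> 2
  'red' -> 0
  'the' -> 4
  'dog' -> 1
  'red' -> 0

Encoded: [2, 0, 4, 1, 0]


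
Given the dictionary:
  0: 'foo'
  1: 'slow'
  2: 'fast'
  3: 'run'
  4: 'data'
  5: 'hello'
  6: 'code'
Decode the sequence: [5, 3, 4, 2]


Look up each index in the dictionary:
  5 -> 'hello'
  3 -> 'run'
  4 -> 'data'
  2 -> 'fast'

Decoded: "hello run data fast"


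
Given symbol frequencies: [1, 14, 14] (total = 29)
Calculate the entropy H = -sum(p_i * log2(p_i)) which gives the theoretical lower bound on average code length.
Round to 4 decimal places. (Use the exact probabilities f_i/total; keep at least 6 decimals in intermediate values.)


Per-symbol terms -p_i * log2(p_i) with p_i = f_i/29:
  p = 1/29 = 0.034483: log2(p) = -4.857981, -p*log2(p) = 0.167517
  p = 14/29 = 0.482759: log2(p) = -1.050626, -p*log2(p) = 0.507199
  p = 14/29 = 0.482759: log2(p) = -1.050626, -p*log2(p) = 0.507199
H = 0.167517 + 0.507199 + 0.507199 = 1.181915

H = 1.1819 bits/symbol


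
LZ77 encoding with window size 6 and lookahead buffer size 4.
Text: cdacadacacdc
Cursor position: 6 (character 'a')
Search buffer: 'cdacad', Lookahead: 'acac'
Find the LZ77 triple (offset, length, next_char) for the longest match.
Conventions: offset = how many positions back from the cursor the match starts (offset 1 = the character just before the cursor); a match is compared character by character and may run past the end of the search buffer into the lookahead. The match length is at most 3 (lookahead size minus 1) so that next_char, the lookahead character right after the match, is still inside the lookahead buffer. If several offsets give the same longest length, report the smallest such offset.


Try each offset into the search buffer:
  offset=1 (pos 5, char 'd'): match length 0
  offset=2 (pos 4, char 'a'): match length 1
  offset=3 (pos 3, char 'c'): match length 0
  offset=4 (pos 2, char 'a'): match length 3
  offset=5 (pos 1, char 'd'): match length 0
  offset=6 (pos 0, char 'c'): match length 0
Longest match has length 3 at offset 4.
next_char = character at position 6 + 3 = 9 -> 'c'

Best match: offset=4, length=3 (matching 'aca' starting at position 2)
LZ77 triple: (4, 3, 'c')


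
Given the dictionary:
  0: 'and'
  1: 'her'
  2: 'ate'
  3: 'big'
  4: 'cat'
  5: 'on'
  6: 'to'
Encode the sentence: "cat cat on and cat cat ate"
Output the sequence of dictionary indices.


Look up each word in the dictionary:
  'cat' -> 4
  'cat' -> 4
  'on' -> 5
  'and' -> 0
  'cat' -> 4
  'cat' -> 4
  'ate' -> 2

Encoded: [4, 4, 5, 0, 4, 4, 2]


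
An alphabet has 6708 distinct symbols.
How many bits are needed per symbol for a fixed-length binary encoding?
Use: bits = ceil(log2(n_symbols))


log2(6708) = 12.7117
Bracket: 2^12 = 4096 < 6708 <= 2^13 = 8192
So ceil(log2(6708)) = 13

bits = ceil(log2(6708)) = ceil(12.7117) = 13 bits


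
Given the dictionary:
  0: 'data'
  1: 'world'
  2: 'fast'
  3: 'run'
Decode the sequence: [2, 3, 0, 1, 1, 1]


Look up each index in the dictionary:
  2 -> 'fast'
  3 -> 'run'
  0 -> 'data'
  1 -> 'world'
  1 -> 'world'
  1 -> 'world'

Decoded: "fast run data world world world"


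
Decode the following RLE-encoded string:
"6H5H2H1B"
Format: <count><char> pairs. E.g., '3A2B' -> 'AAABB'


Expanding each <count><char> pair:
  6H -> 'HHHHHH'
  5H -> 'HHHHH'
  2H -> 'HH'
  1B -> 'B'

Decoded = HHHHHHHHHHHHHB


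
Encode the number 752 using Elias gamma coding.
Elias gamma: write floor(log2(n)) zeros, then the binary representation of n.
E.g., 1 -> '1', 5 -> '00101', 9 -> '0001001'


num_bits = floor(log2(752)) + 1 = 10
leading_zeros = num_bits - 1 = 9
binary(752) = 1011110000

Elias gamma(752) = '000000000' + '1011110000' = 0000000001011110000 (19 bits)


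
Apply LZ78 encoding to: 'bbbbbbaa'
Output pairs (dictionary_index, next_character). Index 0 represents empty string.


LZ78 encoding steps:
Dictionary: {0: ''}
Step 1: w='' (idx 0), next='b' -> output (0, 'b'), add 'b' as idx 1
Step 2: w='b' (idx 1), next='b' -> output (1, 'b'), add 'bb' as idx 2
Step 3: w='bb' (idx 2), next='b' -> output (2, 'b'), add 'bbb' as idx 3
Step 4: w='' (idx 0), next='a' -> output (0, 'a'), add 'a' as idx 4
Step 5: w='a' (idx 4), end of input -> output (4, '')


Encoded: [(0, 'b'), (1, 'b'), (2, 'b'), (0, 'a'), (4, '')]


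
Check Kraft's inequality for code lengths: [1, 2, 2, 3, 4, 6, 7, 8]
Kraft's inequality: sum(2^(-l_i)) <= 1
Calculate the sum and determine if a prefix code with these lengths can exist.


Sum = 2^(-1) + 2^(-2) + 2^(-2) + 2^(-3) + 2^(-4) + 2^(-6) + 2^(-7) + 2^(-8)
    = 0.5 + 0.25 + 0.25 + 0.125 + 0.0625 + 0.015625 + 0.0078125 + 0.00390625
    = 311/256 = 1.21484375
Since 1.21484375 > 1, Kraft's inequality is NOT satisfied.
A prefix code with these lengths CANNOT exist.

Kraft sum = 1.21484375. Not satisfied.


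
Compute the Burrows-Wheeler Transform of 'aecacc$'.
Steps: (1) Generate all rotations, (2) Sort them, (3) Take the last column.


Rotations (sorted):
  0: $aecacc -> last char: c
  1: acc$aec -> last char: c
  2: aecacc$ -> last char: $
  3: c$aecac -> last char: c
  4: cacc$ae -> last char: e
  5: cc$aeca -> last char: a
  6: ecacc$a -> last char: a


BWT = cc$ceaa


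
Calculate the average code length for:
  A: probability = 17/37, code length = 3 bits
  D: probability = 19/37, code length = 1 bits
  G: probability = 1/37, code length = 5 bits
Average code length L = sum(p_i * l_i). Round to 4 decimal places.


Weighted contributions p_i * l_i:
  A: (17/37) * 3 = 51/37
  D: (19/37) * 1 = 19/37
  G: (1/37) * 5 = 5/37
Sum = (51 + 19 + 5)/37 = 75/37

L = 75/37 = 2.0270 bits/symbol


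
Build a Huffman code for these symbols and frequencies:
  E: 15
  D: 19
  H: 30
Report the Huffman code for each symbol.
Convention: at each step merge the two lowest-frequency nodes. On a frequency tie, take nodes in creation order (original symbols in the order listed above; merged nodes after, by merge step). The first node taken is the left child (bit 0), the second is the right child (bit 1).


Huffman tree construction:
Step 1: Merge E(15) + D(19) = 34
Step 2: Merge H(30) + (E+D)(34) = 64
Read each symbol's code off the tree from the root (left child = 0, right child = 1).

Codes:
  E: 10 (length 2)
  D: 11 (length 2)
  H: 0 (length 1)
Average code length: 98/64 = 1.5313 bits/symbol


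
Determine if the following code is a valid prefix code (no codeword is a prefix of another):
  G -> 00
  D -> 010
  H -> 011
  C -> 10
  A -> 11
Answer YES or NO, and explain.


Checking each pair (does one codeword prefix another?):
  G='00' vs D='010': no prefix
  G='00' vs H='011': no prefix
  G='00' vs C='10': no prefix
  G='00' vs A='11': no prefix
  D='010' vs G='00': no prefix
  D='010' vs H='011': no prefix
  D='010' vs C='10': no prefix
  D='010' vs A='11': no prefix
  H='011' vs G='00': no prefix
  H='011' vs D='010': no prefix
  H='011' vs C='10': no prefix
  H='011' vs A='11': no prefix
  C='10' vs G='00': no prefix
  C='10' vs D='010': no prefix
  C='10' vs H='011': no prefix
  C='10' vs A='11': no prefix
  A='11' vs G='00': no prefix
  A='11' vs D='010': no prefix
  A='11' vs H='011': no prefix
  A='11' vs C='10': no prefix
No violation found over all pairs.

YES -- this is a valid prefix code. No codeword is a prefix of any other codeword.


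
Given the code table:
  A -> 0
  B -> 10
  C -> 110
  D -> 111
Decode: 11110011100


Decoding:
111 -> D
10 -> B
0 -> A
111 -> D
0 -> A
0 -> A


Result: DBADAA


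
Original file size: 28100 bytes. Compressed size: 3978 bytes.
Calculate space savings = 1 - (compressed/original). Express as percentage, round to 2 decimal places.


ratio = compressed/original = 3978/28100 = 0.141566
savings = 1 - ratio = 1 - 0.141566 = 0.858434
as a percentage: 0.858434 * 100 = 85.84%

Space savings = 1 - 3978/28100 = 85.84%


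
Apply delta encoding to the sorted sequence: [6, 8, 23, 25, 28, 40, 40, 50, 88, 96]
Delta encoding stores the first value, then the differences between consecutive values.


First value: 6
Deltas:
  8 - 6 = 2
  23 - 8 = 15
  25 - 23 = 2
  28 - 25 = 3
  40 - 28 = 12
  40 - 40 = 0
  50 - 40 = 10
  88 - 50 = 38
  96 - 88 = 8


Delta encoded: [6, 2, 15, 2, 3, 12, 0, 10, 38, 8]


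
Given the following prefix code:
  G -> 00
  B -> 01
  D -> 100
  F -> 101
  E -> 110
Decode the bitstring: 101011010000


Decoding step by step:
Bits 101 -> F
Bits 01 -> B
Bits 101 -> F
Bits 00 -> G
Bits 00 -> G


Decoded message: FBFGG


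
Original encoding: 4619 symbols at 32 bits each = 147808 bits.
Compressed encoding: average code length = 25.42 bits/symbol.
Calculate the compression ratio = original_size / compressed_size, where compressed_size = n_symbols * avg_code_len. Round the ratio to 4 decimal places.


original_size = n_symbols * orig_bits = 4619 * 32 = 147808 bits
compressed_size = n_symbols * avg_code_len = 4619 * 25.42 = 117414.98 bits
ratio = original_size / compressed_size = 147808 / 117414.98 = 1.2589

Compression ratio = 1.2589


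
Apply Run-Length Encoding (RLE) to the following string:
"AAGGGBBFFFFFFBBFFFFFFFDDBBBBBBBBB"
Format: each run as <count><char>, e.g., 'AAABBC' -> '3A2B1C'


Scanning runs left to right:
  i=0: run of 'A' x 2 -> '2A'
  i=2: run of 'G' x 3 -> '3G'
  i=5: run of 'B' x 2 -> '2B'
  i=7: run of 'F' x 6 -> '6F'
  i=13: run of 'B' x 2 -> '2B'
  i=15: run of 'F' x 7 -> '7F'
  i=22: run of 'D' x 2 -> '2D'
  i=24: run of 'B' x 9 -> '9B'

RLE = 2A3G2B6F2B7F2D9B


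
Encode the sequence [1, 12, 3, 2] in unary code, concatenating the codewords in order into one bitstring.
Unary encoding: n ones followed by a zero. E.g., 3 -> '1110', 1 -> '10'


Encode each number as n ones followed by a terminating 0:
  1 -> 10 (2 bits)
  12 -> 1111111111110 (13 bits)
  3 -> 1110 (4 bits)
  2 -> 110 (3 bits)
Total length = 2 + 13 + 4 + 3 = 22 bits.

Unary([1, 12, 3, 2]) = 1011111111111101110110 (22 bits)


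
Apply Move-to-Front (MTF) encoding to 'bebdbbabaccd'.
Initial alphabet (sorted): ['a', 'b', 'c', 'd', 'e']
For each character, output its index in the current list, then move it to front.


MTF encoding:
'b': index 1 in ['a', 'b', 'c', 'd', 'e'] -> ['b', 'a', 'c', 'd', 'e']
'e': index 4 in ['b', 'a', 'c', 'd', 'e'] -> ['e', 'b', 'a', 'c', 'd']
'b': index 1 in ['e', 'b', 'a', 'c', 'd'] -> ['b', 'e', 'a', 'c', 'd']
'd': index 4 in ['b', 'e', 'a', 'c', 'd'] -> ['d', 'b', 'e', 'a', 'c']
'b': index 1 in ['d', 'b', 'e', 'a', 'c'] -> ['b', 'd', 'e', 'a', 'c']
'b': index 0 in ['b', 'd', 'e', 'a', 'c'] -> ['b', 'd', 'e', 'a', 'c']
'a': index 3 in ['b', 'd', 'e', 'a', 'c'] -> ['a', 'b', 'd', 'e', 'c']
'b': index 1 in ['a', 'b', 'd', 'e', 'c'] -> ['b', 'a', 'd', 'e', 'c']
'a': index 1 in ['b', 'a', 'd', 'e', 'c'] -> ['a', 'b', 'd', 'e', 'c']
'c': index 4 in ['a', 'b', 'd', 'e', 'c'] -> ['c', 'a', 'b', 'd', 'e']
'c': index 0 in ['c', 'a', 'b', 'd', 'e'] -> ['c', 'a', 'b', 'd', 'e']
'd': index 3 in ['c', 'a', 'b', 'd', 'e'] -> ['d', 'c', 'a', 'b', 'e']


Output: [1, 4, 1, 4, 1, 0, 3, 1, 1, 4, 0, 3]


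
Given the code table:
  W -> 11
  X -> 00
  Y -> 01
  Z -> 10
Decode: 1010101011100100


Decoding:
10 -> Z
10 -> Z
10 -> Z
10 -> Z
11 -> W
10 -> Z
01 -> Y
00 -> X


Result: ZZZZWZYX


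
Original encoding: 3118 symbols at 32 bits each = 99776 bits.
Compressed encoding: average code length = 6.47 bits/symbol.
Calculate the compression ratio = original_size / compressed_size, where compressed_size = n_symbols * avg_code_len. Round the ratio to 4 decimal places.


original_size = n_symbols * orig_bits = 3118 * 32 = 99776 bits
compressed_size = n_symbols * avg_code_len = 3118 * 6.47 = 20173.46 bits
ratio = original_size / compressed_size = 99776 / 20173.46 = 4.9459

Compression ratio = 4.9459


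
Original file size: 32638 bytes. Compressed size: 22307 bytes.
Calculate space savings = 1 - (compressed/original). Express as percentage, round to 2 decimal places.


ratio = compressed/original = 22307/32638 = 0.683467
savings = 1 - ratio = 1 - 0.683467 = 0.316533
as a percentage: 0.316533 * 100 = 31.65%

Space savings = 1 - 22307/32638 = 31.65%


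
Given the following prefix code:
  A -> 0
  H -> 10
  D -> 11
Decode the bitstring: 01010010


Decoding step by step:
Bits 0 -> A
Bits 10 -> H
Bits 10 -> H
Bits 0 -> A
Bits 10 -> H


Decoded message: AHHAH


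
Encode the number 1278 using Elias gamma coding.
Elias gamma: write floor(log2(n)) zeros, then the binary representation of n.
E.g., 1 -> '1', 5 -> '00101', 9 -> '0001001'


num_bits = floor(log2(1278)) + 1 = 11
leading_zeros = num_bits - 1 = 10
binary(1278) = 10011111110

Elias gamma(1278) = '0000000000' + '10011111110' = 000000000010011111110 (21 bits)


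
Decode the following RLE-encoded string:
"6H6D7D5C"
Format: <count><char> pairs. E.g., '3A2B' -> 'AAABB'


Expanding each <count><char> pair:
  6H -> 'HHHHHH'
  6D -> 'DDDDDD'
  7D -> 'DDDDDDD'
  5C -> 'CCCCC'

Decoded = HHHHHHDDDDDDDDDDDDDCCCCC


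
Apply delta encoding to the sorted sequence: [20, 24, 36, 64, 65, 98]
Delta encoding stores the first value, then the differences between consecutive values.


First value: 20
Deltas:
  24 - 20 = 4
  36 - 24 = 12
  64 - 36 = 28
  65 - 64 = 1
  98 - 65 = 33


Delta encoded: [20, 4, 12, 28, 1, 33]


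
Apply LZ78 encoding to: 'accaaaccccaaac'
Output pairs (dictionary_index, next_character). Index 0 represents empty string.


LZ78 encoding steps:
Dictionary: {0: ''}
Step 1: w='' (idx 0), next='a' -> output (0, 'a'), add 'a' as idx 1
Step 2: w='' (idx 0), next='c' -> output (0, 'c'), add 'c' as idx 2
Step 3: w='c' (idx 2), next='a' -> output (2, 'a'), add 'ca' as idx 3
Step 4: w='a' (idx 1), next='a' -> output (1, 'a'), add 'aa' as idx 4
Step 5: w='c' (idx 2), next='c' -> output (2, 'c'), add 'cc' as idx 5
Step 6: w='cc' (idx 5), next='a' -> output (5, 'a'), add 'cca' as idx 6
Step 7: w='aa' (idx 4), next='c' -> output (4, 'c'), add 'aac' as idx 7


Encoded: [(0, 'a'), (0, 'c'), (2, 'a'), (1, 'a'), (2, 'c'), (5, 'a'), (4, 'c')]


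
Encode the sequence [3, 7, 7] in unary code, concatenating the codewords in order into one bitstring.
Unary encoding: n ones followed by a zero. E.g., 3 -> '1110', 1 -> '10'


Encode each number as n ones followed by a terminating 0:
  3 -> 1110 (4 bits)
  7 -> 11111110 (8 bits)
  7 -> 11111110 (8 bits)
Total length = 4 + 8 + 8 = 20 bits.

Unary([3, 7, 7]) = 11101111111011111110 (20 bits)


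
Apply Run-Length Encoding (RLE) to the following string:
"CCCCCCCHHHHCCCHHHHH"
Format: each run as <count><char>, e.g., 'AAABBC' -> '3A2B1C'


Scanning runs left to right:
  i=0: run of 'C' x 7 -> '7C'
  i=7: run of 'H' x 4 -> '4H'
  i=11: run of 'C' x 3 -> '3C'
  i=14: run of 'H' x 5 -> '5H'

RLE = 7C4H3C5H


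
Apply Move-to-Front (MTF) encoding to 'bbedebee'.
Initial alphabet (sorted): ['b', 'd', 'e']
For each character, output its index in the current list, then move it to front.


MTF encoding:
'b': index 0 in ['b', 'd', 'e'] -> ['b', 'd', 'e']
'b': index 0 in ['b', 'd', 'e'] -> ['b', 'd', 'e']
'e': index 2 in ['b', 'd', 'e'] -> ['e', 'b', 'd']
'd': index 2 in ['e', 'b', 'd'] -> ['d', 'e', 'b']
'e': index 1 in ['d', 'e', 'b'] -> ['e', 'd', 'b']
'b': index 2 in ['e', 'd', 'b'] -> ['b', 'e', 'd']
'e': index 1 in ['b', 'e', 'd'] -> ['e', 'b', 'd']
'e': index 0 in ['e', 'b', 'd'] -> ['e', 'b', 'd']


Output: [0, 0, 2, 2, 1, 2, 1, 0]


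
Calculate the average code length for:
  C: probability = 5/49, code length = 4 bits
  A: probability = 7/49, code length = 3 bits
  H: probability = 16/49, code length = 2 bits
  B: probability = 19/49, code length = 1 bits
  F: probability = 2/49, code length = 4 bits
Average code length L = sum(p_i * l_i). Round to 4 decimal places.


Weighted contributions p_i * l_i:
  C: (5/49) * 4 = 20/49
  A: (7/49) * 3 = 21/49
  H: (16/49) * 2 = 32/49
  B: (19/49) * 1 = 19/49
  F: (2/49) * 4 = 8/49
Sum = (20 + 21 + 32 + 19 + 8)/49 = 100/49

L = 100/49 = 2.0408 bits/symbol


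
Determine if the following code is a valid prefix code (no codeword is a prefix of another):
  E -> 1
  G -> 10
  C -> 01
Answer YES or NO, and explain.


Checking each pair (does one codeword prefix another?):
  E='1' vs G='10': prefix -- VIOLATION

NO -- this is NOT a valid prefix code. E (1) is a prefix of G (10).


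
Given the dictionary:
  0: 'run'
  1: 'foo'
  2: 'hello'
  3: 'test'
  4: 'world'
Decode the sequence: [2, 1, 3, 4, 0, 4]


Look up each index in the dictionary:
  2 -> 'hello'
  1 -> 'foo'
  3 -> 'test'
  4 -> 'world'
  0 -> 'run'
  4 -> 'world'

Decoded: "hello foo test world run world"


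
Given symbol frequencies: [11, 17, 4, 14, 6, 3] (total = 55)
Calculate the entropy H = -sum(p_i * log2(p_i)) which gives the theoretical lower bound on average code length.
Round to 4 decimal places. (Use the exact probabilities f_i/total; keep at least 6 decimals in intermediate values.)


Per-symbol terms -p_i * log2(p_i) with p_i = f_i/55:
  p = 11/55 = 0.200000: log2(p) = -2.321928, -p*log2(p) = 0.464386
  p = 17/55 = 0.309091: log2(p) = -1.693897, -p*log2(p) = 0.523568
  p = 4/55 = 0.072727: log2(p) = -3.781360, -p*log2(p) = 0.275008
  p = 14/55 = 0.254545: log2(p) = -1.974005, -p*log2(p) = 0.502474
  p = 6/55 = 0.109091: log2(p) = -3.196397, -p*log2(p) = 0.348698
  p = 3/55 = 0.054545: log2(p) = -4.196397, -p*log2(p) = 0.228894
H = 0.464386 + 0.523568 + 0.275008 + 0.502474 + 0.348698 + 0.228894 = 2.343028

H = 2.343 bits/symbol


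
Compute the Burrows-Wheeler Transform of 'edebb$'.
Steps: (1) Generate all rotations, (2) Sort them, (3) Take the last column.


Rotations (sorted):
  0: $edebb -> last char: b
  1: b$edeb -> last char: b
  2: bb$ede -> last char: e
  3: debb$e -> last char: e
  4: ebb$ed -> last char: d
  5: edebb$ -> last char: $


BWT = bbeed$


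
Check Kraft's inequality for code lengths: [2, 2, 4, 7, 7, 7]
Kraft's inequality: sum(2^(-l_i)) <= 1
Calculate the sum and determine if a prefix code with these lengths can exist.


Sum = 2^(-2) + 2^(-2) + 2^(-4) + 2^(-7) + 2^(-7) + 2^(-7)
    = 0.25 + 0.25 + 0.0625 + 0.0078125 + 0.0078125 + 0.0078125
    = 75/128 = 0.5859375
Since 0.5859375 <= 1, Kraft's inequality IS satisfied.
A prefix code with these lengths CAN exist.

Kraft sum = 0.5859375. Satisfied.


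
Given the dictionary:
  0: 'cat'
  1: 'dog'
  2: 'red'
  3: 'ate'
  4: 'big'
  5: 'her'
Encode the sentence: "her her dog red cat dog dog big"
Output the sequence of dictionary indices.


Look up each word in the dictionary:
  'her' -> 5
  'her' -> 5
  'dog' -> 1
  'red' -> 2
  'cat' -> 0
  'dog' -> 1
  'dog' -> 1
  'big' -> 4

Encoded: [5, 5, 1, 2, 0, 1, 1, 4]


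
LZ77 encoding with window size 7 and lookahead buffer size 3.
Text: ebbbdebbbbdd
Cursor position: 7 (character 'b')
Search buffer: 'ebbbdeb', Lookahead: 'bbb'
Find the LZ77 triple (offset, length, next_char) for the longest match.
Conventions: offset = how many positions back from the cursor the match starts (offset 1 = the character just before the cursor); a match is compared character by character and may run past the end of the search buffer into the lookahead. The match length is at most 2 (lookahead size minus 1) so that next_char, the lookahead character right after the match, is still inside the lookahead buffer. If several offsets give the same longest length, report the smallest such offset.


Try each offset into the search buffer:
  offset=1 (pos 6, char 'b'): match length 2
  offset=2 (pos 5, char 'e'): match length 0
  offset=3 (pos 4, char 'd'): match length 0
  offset=4 (pos 3, char 'b'): match length 1
  offset=5 (pos 2, char 'b'): match length 2
  offset=6 (pos 1, char 'b'): match length 2
  offset=7 (pos 0, char 'e'): match length 0
Longest match has length 2, found at offsets 1, 5, 6; take the smallest, offset 1.
next_char = character at position 7 + 2 = 9 -> 'b'

Best match: offset=1, length=2 (matching 'bb' starting at position 6)
LZ77 triple: (1, 2, 'b')


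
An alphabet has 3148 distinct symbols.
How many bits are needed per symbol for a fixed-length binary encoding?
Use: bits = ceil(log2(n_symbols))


log2(3148) = 11.6202
Bracket: 2^11 = 2048 < 3148 <= 2^12 = 4096
So ceil(log2(3148)) = 12

bits = ceil(log2(3148)) = ceil(11.6202) = 12 bits


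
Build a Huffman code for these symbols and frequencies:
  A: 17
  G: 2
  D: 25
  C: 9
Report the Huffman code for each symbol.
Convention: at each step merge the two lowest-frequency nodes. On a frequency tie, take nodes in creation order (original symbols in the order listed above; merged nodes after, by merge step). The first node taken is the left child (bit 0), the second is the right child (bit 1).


Huffman tree construction:
Step 1: Merge G(2) + C(9) = 11
Step 2: Merge (G+C)(11) + A(17) = 28
Step 3: Merge D(25) + ((G+C)+A)(28) = 53
Read each symbol's code off the tree from the root (left child = 0, right child = 1).

Codes:
  A: 11 (length 2)
  G: 100 (length 3)
  D: 0 (length 1)
  C: 101 (length 3)
Average code length: 92/53 = 1.7358 bits/symbol


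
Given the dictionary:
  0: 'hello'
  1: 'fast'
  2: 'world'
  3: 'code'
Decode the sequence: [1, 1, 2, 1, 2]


Look up each index in the dictionary:
  1 -> 'fast'
  1 -> 'fast'
  2 -> 'world'
  1 -> 'fast'
  2 -> 'world'

Decoded: "fast fast world fast world"


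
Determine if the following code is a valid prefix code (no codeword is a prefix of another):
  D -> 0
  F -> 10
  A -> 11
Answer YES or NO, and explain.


Checking each pair (does one codeword prefix another?):
  D='0' vs F='10': no prefix
  D='0' vs A='11': no prefix
  F='10' vs D='0': no prefix
  F='10' vs A='11': no prefix
  A='11' vs D='0': no prefix
  A='11' vs F='10': no prefix
No violation found over all pairs.

YES -- this is a valid prefix code. No codeword is a prefix of any other codeword.


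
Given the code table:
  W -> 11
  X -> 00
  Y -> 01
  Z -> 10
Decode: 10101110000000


Decoding:
10 -> Z
10 -> Z
11 -> W
10 -> Z
00 -> X
00 -> X
00 -> X


Result: ZZWZXXX


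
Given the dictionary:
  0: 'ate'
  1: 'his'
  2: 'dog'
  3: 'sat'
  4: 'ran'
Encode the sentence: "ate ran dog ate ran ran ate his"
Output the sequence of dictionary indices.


Look up each word in the dictionary:
  'ate' -> 0
  'ran' -> 4
  'dog' -> 2
  'ate' -> 0
  'ran' -> 4
  'ran' -> 4
  'ate' -> 0
  'his' -> 1

Encoded: [0, 4, 2, 0, 4, 4, 0, 1]


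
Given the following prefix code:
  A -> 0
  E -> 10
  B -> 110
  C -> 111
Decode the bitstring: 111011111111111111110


Decoding step by step:
Bits 111 -> C
Bits 0 -> A
Bits 111 -> C
Bits 111 -> C
Bits 111 -> C
Bits 111 -> C
Bits 111 -> C
Bits 10 -> E


Decoded message: CACCCCCE


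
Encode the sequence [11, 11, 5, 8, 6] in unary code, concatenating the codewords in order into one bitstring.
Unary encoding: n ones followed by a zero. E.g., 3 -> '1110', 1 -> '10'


Encode each number as n ones followed by a terminating 0:
  11 -> 111111111110 (12 bits)
  11 -> 111111111110 (12 bits)
  5 -> 111110 (6 bits)
  8 -> 111111110 (9 bits)
  6 -> 1111110 (7 bits)
Total length = 12 + 12 + 6 + 9 + 7 = 46 bits.

Unary([11, 11, 5, 8, 6]) = 1111111111101111111111101111101111111101111110 (46 bits)


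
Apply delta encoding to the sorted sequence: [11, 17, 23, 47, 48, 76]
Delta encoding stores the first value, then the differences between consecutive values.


First value: 11
Deltas:
  17 - 11 = 6
  23 - 17 = 6
  47 - 23 = 24
  48 - 47 = 1
  76 - 48 = 28


Delta encoded: [11, 6, 6, 24, 1, 28]


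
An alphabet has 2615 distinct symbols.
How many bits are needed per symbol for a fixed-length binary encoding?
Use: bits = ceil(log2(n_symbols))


log2(2615) = 11.3526
Bracket: 2^11 = 2048 < 2615 <= 2^12 = 4096
So ceil(log2(2615)) = 12

bits = ceil(log2(2615)) = ceil(11.3526) = 12 bits


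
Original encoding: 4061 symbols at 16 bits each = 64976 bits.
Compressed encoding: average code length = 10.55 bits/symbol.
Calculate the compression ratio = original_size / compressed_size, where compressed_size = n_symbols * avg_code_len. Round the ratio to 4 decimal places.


original_size = n_symbols * orig_bits = 4061 * 16 = 64976 bits
compressed_size = n_symbols * avg_code_len = 4061 * 10.55 = 42843.55 bits
ratio = original_size / compressed_size = 64976 / 42843.55 = 1.5166

Compression ratio = 1.5166


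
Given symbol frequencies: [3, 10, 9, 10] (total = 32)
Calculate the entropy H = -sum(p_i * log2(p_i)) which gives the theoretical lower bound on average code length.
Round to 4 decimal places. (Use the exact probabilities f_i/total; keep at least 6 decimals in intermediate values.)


Per-symbol terms -p_i * log2(p_i) with p_i = f_i/32:
  p = 3/32 = 0.093750: log2(p) = -3.415037, -p*log2(p) = 0.320160
  p = 10/32 = 0.312500: log2(p) = -1.678072, -p*log2(p) = 0.524397
  p = 9/32 = 0.281250: log2(p) = -1.830075, -p*log2(p) = 0.514709
  p = 10/32 = 0.312500: log2(p) = -1.678072, -p*log2(p) = 0.524397
H = 0.320160 + 0.524397 + 0.514709 + 0.524397 = 1.883663

H = 1.8837 bits/symbol


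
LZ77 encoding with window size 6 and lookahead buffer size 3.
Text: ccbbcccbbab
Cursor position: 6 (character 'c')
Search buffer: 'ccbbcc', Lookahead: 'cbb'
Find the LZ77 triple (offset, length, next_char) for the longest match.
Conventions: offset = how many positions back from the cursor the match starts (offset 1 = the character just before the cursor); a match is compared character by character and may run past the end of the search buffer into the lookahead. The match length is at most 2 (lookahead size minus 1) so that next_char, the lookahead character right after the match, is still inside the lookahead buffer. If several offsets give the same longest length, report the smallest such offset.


Try each offset into the search buffer:
  offset=1 (pos 5, char 'c'): match length 1
  offset=2 (pos 4, char 'c'): match length 1
  offset=3 (pos 3, char 'b'): match length 0
  offset=4 (pos 2, char 'b'): match length 0
  offset=5 (pos 1, char 'c'): match length 2
  offset=6 (pos 0, char 'c'): match length 1
Longest match has length 2 at offset 5.
next_char = character at position 6 + 2 = 8 -> 'b'

Best match: offset=5, length=2 (matching 'cb' starting at position 1)
LZ77 triple: (5, 2, 'b')


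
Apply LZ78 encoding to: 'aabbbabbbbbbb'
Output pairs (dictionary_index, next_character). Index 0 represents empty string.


LZ78 encoding steps:
Dictionary: {0: ''}
Step 1: w='' (idx 0), next='a' -> output (0, 'a'), add 'a' as idx 1
Step 2: w='a' (idx 1), next='b' -> output (1, 'b'), add 'ab' as idx 2
Step 3: w='' (idx 0), next='b' -> output (0, 'b'), add 'b' as idx 3
Step 4: w='b' (idx 3), next='a' -> output (3, 'a'), add 'ba' as idx 4
Step 5: w='b' (idx 3), next='b' -> output (3, 'b'), add 'bb' as idx 5
Step 6: w='bb' (idx 5), next='b' -> output (5, 'b'), add 'bbb' as idx 6
Step 7: w='bb' (idx 5), end of input -> output (5, '')


Encoded: [(0, 'a'), (1, 'b'), (0, 'b'), (3, 'a'), (3, 'b'), (5, 'b'), (5, '')]


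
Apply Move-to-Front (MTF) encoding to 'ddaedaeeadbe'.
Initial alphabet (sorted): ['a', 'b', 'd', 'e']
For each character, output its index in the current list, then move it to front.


MTF encoding:
'd': index 2 in ['a', 'b', 'd', 'e'] -> ['d', 'a', 'b', 'e']
'd': index 0 in ['d', 'a', 'b', 'e'] -> ['d', 'a', 'b', 'e']
'a': index 1 in ['d', 'a', 'b', 'e'] -> ['a', 'd', 'b', 'e']
'e': index 3 in ['a', 'd', 'b', 'e'] -> ['e', 'a', 'd', 'b']
'd': index 2 in ['e', 'a', 'd', 'b'] -> ['d', 'e', 'a', 'b']
'a': index 2 in ['d', 'e', 'a', 'b'] -> ['a', 'd', 'e', 'b']
'e': index 2 in ['a', 'd', 'e', 'b'] -> ['e', 'a', 'd', 'b']
'e': index 0 in ['e', 'a', 'd', 'b'] -> ['e', 'a', 'd', 'b']
'a': index 1 in ['e', 'a', 'd', 'b'] -> ['a', 'e', 'd', 'b']
'd': index 2 in ['a', 'e', 'd', 'b'] -> ['d', 'a', 'e', 'b']
'b': index 3 in ['d', 'a', 'e', 'b'] -> ['b', 'd', 'a', 'e']
'e': index 3 in ['b', 'd', 'a', 'e'] -> ['e', 'b', 'd', 'a']


Output: [2, 0, 1, 3, 2, 2, 2, 0, 1, 2, 3, 3]


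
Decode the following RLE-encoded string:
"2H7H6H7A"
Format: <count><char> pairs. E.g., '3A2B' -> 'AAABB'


Expanding each <count><char> pair:
  2H -> 'HH'
  7H -> 'HHHHHHH'
  6H -> 'HHHHHH'
  7A -> 'AAAAAAA'

Decoded = HHHHHHHHHHHHHHHAAAAAAA


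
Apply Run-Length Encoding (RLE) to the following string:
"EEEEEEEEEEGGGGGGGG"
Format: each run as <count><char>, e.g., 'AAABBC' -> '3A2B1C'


Scanning runs left to right:
  i=0: run of 'E' x 10 -> '10E'
  i=10: run of 'G' x 8 -> '8G'

RLE = 10E8G


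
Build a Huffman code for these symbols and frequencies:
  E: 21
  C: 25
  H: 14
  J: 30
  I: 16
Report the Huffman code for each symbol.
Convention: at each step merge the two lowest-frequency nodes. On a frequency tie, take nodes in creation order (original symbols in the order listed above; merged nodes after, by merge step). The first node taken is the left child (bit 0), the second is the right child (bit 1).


Huffman tree construction:
Step 1: Merge H(14) + I(16) = 30
Step 2: Merge E(21) + C(25) = 46
Step 3: Merge J(30) + (H+I)(30) = 60
Step 4: Merge (E+C)(46) + (J+(H+I))(60) = 106
Read each symbol's code off the tree from the root (left child = 0, right child = 1).

Codes:
  E: 00 (length 2)
  C: 01 (length 2)
  H: 110 (length 3)
  J: 10 (length 2)
  I: 111 (length 3)
Average code length: 242/106 = 2.2830 bits/symbol


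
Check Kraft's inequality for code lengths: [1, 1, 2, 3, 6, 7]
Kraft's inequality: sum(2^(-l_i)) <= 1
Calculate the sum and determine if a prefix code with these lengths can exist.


Sum = 2^(-1) + 2^(-1) + 2^(-2) + 2^(-3) + 2^(-6) + 2^(-7)
    = 0.5 + 0.5 + 0.25 + 0.125 + 0.015625 + 0.0078125
    = 179/128 = 1.3984375
Since 1.3984375 > 1, Kraft's inequality is NOT satisfied.
A prefix code with these lengths CANNOT exist.

Kraft sum = 1.3984375. Not satisfied.


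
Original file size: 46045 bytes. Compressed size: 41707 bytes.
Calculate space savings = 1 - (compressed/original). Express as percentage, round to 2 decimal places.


ratio = compressed/original = 41707/46045 = 0.905788
savings = 1 - ratio = 1 - 0.905788 = 0.094212
as a percentage: 0.094212 * 100 = 9.42%

Space savings = 1 - 41707/46045 = 9.42%


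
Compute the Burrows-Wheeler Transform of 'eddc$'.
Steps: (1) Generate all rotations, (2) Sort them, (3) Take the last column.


Rotations (sorted):
  0: $eddc -> last char: c
  1: c$edd -> last char: d
  2: dc$ed -> last char: d
  3: ddc$e -> last char: e
  4: eddc$ -> last char: $


BWT = cdde$


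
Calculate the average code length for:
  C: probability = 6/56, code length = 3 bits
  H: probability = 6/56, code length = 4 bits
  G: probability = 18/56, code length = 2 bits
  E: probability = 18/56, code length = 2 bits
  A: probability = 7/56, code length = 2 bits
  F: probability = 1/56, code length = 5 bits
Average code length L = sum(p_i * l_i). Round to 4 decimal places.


Weighted contributions p_i * l_i:
  C: (6/56) * 3 = 18/56
  H: (6/56) * 4 = 24/56
  G: (18/56) * 2 = 36/56
  E: (18/56) * 2 = 36/56
  A: (7/56) * 2 = 14/56
  F: (1/56) * 5 = 5/56
Sum = (18 + 24 + 36 + 36 + 14 + 5)/56 = 133/56

L = 133/56 = 2.3750 bits/symbol


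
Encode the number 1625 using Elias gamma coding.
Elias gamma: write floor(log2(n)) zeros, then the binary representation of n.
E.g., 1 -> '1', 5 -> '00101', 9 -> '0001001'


num_bits = floor(log2(1625)) + 1 = 11
leading_zeros = num_bits - 1 = 10
binary(1625) = 11001011001

Elias gamma(1625) = '0000000000' + '11001011001' = 000000000011001011001 (21 bits)


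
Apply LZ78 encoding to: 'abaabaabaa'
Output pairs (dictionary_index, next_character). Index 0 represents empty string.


LZ78 encoding steps:
Dictionary: {0: ''}
Step 1: w='' (idx 0), next='a' -> output (0, 'a'), add 'a' as idx 1
Step 2: w='' (idx 0), next='b' -> output (0, 'b'), add 'b' as idx 2
Step 3: w='a' (idx 1), next='a' -> output (1, 'a'), add 'aa' as idx 3
Step 4: w='b' (idx 2), next='a' -> output (2, 'a'), add 'ba' as idx 4
Step 5: w='a' (idx 1), next='b' -> output (1, 'b'), add 'ab' as idx 5
Step 6: w='aa' (idx 3), end of input -> output (3, '')


Encoded: [(0, 'a'), (0, 'b'), (1, 'a'), (2, 'a'), (1, 'b'), (3, '')]


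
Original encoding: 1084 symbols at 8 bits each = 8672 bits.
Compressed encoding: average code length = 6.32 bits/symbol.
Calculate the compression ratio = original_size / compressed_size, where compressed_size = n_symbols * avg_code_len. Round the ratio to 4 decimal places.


original_size = n_symbols * orig_bits = 1084 * 8 = 8672 bits
compressed_size = n_symbols * avg_code_len = 1084 * 6.32 = 6850.88 bits
ratio = original_size / compressed_size = 8672 / 6850.88 = 1.2658

Compression ratio = 1.2658


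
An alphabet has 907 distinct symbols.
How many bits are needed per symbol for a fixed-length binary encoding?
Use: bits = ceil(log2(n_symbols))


log2(907) = 9.825
Bracket: 2^9 = 512 < 907 <= 2^10 = 1024
So ceil(log2(907)) = 10

bits = ceil(log2(907)) = ceil(9.825) = 10 bits


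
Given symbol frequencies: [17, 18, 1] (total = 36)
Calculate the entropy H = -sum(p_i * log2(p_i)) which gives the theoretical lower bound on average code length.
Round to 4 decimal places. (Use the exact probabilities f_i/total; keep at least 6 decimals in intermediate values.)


Per-symbol terms -p_i * log2(p_i) with p_i = f_i/36:
  p = 17/36 = 0.472222: log2(p) = -1.082462, -p*log2(p) = 0.511163
  p = 18/36 = 0.500000: log2(p) = -1.000000, -p*log2(p) = 0.500000
  p = 1/36 = 0.027778: log2(p) = -5.169925, -p*log2(p) = 0.143609
H = 0.511163 + 0.500000 + 0.143609 = 1.154772

H = 1.1548 bits/symbol


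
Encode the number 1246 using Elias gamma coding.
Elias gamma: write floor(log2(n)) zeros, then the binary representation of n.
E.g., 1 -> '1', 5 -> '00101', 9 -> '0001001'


num_bits = floor(log2(1246)) + 1 = 11
leading_zeros = num_bits - 1 = 10
binary(1246) = 10011011110

Elias gamma(1246) = '0000000000' + '10011011110' = 000000000010011011110 (21 bits)


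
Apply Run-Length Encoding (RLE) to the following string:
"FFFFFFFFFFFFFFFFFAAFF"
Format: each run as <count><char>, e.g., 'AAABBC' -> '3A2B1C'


Scanning runs left to right:
  i=0: run of 'F' x 17 -> '17F'
  i=17: run of 'A' x 2 -> '2A'
  i=19: run of 'F' x 2 -> '2F'

RLE = 17F2A2F


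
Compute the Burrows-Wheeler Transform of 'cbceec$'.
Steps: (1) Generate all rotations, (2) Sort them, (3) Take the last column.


Rotations (sorted):
  0: $cbceec -> last char: c
  1: bceec$c -> last char: c
  2: c$cbcee -> last char: e
  3: cbceec$ -> last char: $
  4: ceec$cb -> last char: b
  5: ec$cbce -> last char: e
  6: eec$cbc -> last char: c


BWT = cce$bec


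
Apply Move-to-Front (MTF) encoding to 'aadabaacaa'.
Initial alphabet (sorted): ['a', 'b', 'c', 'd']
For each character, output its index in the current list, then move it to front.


MTF encoding:
'a': index 0 in ['a', 'b', 'c', 'd'] -> ['a', 'b', 'c', 'd']
'a': index 0 in ['a', 'b', 'c', 'd'] -> ['a', 'b', 'c', 'd']
'd': index 3 in ['a', 'b', 'c', 'd'] -> ['d', 'a', 'b', 'c']
'a': index 1 in ['d', 'a', 'b', 'c'] -> ['a', 'd', 'b', 'c']
'b': index 2 in ['a', 'd', 'b', 'c'] -> ['b', 'a', 'd', 'c']
'a': index 1 in ['b', 'a', 'd', 'c'] -> ['a', 'b', 'd', 'c']
'a': index 0 in ['a', 'b', 'd', 'c'] -> ['a', 'b', 'd', 'c']
'c': index 3 in ['a', 'b', 'd', 'c'] -> ['c', 'a', 'b', 'd']
'a': index 1 in ['c', 'a', 'b', 'd'] -> ['a', 'c', 'b', 'd']
'a': index 0 in ['a', 'c', 'b', 'd'] -> ['a', 'c', 'b', 'd']


Output: [0, 0, 3, 1, 2, 1, 0, 3, 1, 0]


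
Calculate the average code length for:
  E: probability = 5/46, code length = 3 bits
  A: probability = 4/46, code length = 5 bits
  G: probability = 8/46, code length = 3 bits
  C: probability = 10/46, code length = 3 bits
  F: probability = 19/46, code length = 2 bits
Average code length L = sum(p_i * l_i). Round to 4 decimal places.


Weighted contributions p_i * l_i:
  E: (5/46) * 3 = 15/46
  A: (4/46) * 5 = 20/46
  G: (8/46) * 3 = 24/46
  C: (10/46) * 3 = 30/46
  F: (19/46) * 2 = 38/46
Sum = (15 + 20 + 24 + 30 + 38)/46 = 127/46

L = 127/46 = 2.7609 bits/symbol


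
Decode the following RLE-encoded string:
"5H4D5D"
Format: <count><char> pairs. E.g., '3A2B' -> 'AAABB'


Expanding each <count><char> pair:
  5H -> 'HHHHH'
  4D -> 'DDDD'
  5D -> 'DDDDD'

Decoded = HHHHHDDDDDDDDD


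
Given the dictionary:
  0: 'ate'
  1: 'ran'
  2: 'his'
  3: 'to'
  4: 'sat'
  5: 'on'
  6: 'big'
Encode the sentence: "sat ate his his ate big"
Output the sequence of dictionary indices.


Look up each word in the dictionary:
  'sat' -> 4
  'ate' -> 0
  'his' -> 2
  'his' -> 2
  'ate' -> 0
  'big' -> 6

Encoded: [4, 0, 2, 2, 0, 6]


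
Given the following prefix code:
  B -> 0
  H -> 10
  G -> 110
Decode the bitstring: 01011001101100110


Decoding step by step:
Bits 0 -> B
Bits 10 -> H
Bits 110 -> G
Bits 0 -> B
Bits 110 -> G
Bits 110 -> G
Bits 0 -> B
Bits 110 -> G


Decoded message: BHGBGGBG


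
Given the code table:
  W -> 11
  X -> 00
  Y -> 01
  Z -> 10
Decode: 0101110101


Decoding:
01 -> Y
01 -> Y
11 -> W
01 -> Y
01 -> Y


Result: YYWYY


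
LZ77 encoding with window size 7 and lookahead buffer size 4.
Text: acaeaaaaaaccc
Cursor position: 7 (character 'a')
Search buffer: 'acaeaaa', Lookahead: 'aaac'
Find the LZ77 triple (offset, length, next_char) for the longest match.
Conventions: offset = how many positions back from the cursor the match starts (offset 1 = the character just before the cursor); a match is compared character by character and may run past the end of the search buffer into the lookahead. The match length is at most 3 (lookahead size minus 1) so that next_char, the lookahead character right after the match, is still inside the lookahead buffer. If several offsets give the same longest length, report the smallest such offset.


Try each offset into the search buffer:
  offset=1 (pos 6, char 'a'): match length 3
  offset=2 (pos 5, char 'a'): match length 3
  offset=3 (pos 4, char 'a'): match length 3
  offset=4 (pos 3, char 'e'): match length 0
  offset=5 (pos 2, char 'a'): match length 1
  offset=6 (pos 1, char 'c'): match length 0
  offset=7 (pos 0, char 'a'): match length 1
Longest match has length 3, found at offsets 1, 2, 3; take the smallest, offset 1.
next_char = character at position 7 + 3 = 10 -> 'c'

Best match: offset=1, length=3 (matching 'aaa' starting at position 6)
LZ77 triple: (1, 3, 'c')


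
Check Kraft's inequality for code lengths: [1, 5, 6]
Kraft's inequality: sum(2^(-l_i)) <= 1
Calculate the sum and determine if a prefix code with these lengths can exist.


Sum = 2^(-1) + 2^(-5) + 2^(-6)
    = 0.5 + 0.03125 + 0.015625
    = 35/64 = 0.546875
Since 0.546875 <= 1, Kraft's inequality IS satisfied.
A prefix code with these lengths CAN exist.

Kraft sum = 0.546875. Satisfied.


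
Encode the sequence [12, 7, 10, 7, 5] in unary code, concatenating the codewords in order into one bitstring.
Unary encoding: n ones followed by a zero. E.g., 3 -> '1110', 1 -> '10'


Encode each number as n ones followed by a terminating 0:
  12 -> 1111111111110 (13 bits)
  7 -> 11111110 (8 bits)
  10 -> 11111111110 (11 bits)
  7 -> 11111110 (8 bits)
  5 -> 111110 (6 bits)
Total length = 13 + 8 + 11 + 8 + 6 = 46 bits.

Unary([12, 7, 10, 7, 5]) = 1111111111110111111101111111111011111110111110 (46 bits)


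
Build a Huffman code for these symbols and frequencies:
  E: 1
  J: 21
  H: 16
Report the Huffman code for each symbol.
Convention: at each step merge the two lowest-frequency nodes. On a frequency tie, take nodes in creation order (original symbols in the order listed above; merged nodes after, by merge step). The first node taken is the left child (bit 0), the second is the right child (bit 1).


Huffman tree construction:
Step 1: Merge E(1) + H(16) = 17
Step 2: Merge (E+H)(17) + J(21) = 38
Read each symbol's code off the tree from the root (left child = 0, right child = 1).

Codes:
  E: 00 (length 2)
  J: 1 (length 1)
  H: 01 (length 2)
Average code length: 55/38 = 1.4474 bits/symbol
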